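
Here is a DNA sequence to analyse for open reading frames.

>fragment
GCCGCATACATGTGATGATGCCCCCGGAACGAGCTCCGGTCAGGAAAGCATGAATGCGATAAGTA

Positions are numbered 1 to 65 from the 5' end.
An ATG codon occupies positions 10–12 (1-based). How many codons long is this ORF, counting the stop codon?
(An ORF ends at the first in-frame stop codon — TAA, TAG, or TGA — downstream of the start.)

2

Codons from position 10: ATG (10–12), TGA (13–15).
TGA is the first in-frame stop; that's 2 codons including the stop.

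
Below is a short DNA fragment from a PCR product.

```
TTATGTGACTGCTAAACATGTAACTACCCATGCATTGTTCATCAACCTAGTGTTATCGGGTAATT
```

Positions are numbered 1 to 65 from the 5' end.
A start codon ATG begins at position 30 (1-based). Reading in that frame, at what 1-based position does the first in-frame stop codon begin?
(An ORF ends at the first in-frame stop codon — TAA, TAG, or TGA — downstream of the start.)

48

Codons from position 30: ATG (30–32), CAT (33–35), TGT (36–38), TCA (39–41), TCA (42–44), ACC (45–47), TAG (48–50).
TAG is a stop codon; it begins at position 48.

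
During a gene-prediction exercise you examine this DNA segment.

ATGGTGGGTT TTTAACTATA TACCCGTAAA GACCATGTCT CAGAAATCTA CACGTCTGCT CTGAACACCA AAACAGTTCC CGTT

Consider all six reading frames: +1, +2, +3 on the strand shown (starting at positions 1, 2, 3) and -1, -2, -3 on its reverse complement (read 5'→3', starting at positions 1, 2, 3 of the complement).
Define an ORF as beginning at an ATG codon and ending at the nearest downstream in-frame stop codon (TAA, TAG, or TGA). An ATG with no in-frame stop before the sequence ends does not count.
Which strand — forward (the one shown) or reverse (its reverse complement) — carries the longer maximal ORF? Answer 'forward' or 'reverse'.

Reverse complement (5'→3'): AACGGGAACTGTTTTGGTGTTCAGAGCAGACGTGTAGATTTCTGAGACATGGTCTTTACGGGTATATAGTTAAAAACCCACCAT
Frame +1: ATG GTG GGT TTT TAA CTA TAT ACC CGT AAA GAC CAT GTC TCA GAA ATC TAC ACG TCT GCT CTG AAC ACC AAA ACA GTT CCC GTT — ATG at 1, stop TAA at 13 → 15 nt.
Frame +2: TGG TGG GTT TTT AAC TAT ATA CCC GTA AAG ACC ATG TCT CAG AAA TCT ACA CGT CTG CTC TGA ACA CCA AAA CAG TTC CCG — ATG at 35, stop TGA at 62 → 30 nt.
Frame +3: GGT GGG TTT TTA ACT ATA TAC CCG TAA AGA CCA TGT CTC AGA AAT CTA CAC GTC TGC TCT GAA CAC CAA AAC AGT TCC CGT — no ATG→stop ORF.
Frame -1: AAC GGG AAC TGT TTT GGT GTT CAG AGC AGA CGT GTA GAT TTC TGA GAC ATG GTC TTT ACG GGT ATA TAG TTA AAA ACC CAC CAT — ATG at 49, stop TAG at 67 → 21 nt.
Frame -2: ACG GGA ACT GTT TTG GTG TTC AGA GCA GAC GTG TAG ATT TCT GAG ACA TGG TCT TTA CGG GTA TAT AGT TAA AAA CCC ACC — no ATG→stop ORF.
Frame -3: CGG GAA CTG TTT TGG TGT TCA GAG CAG ACG TGT AGA TTT CTG AGA CAT GGT CTT TAC GGG TAT ATA GTT AAA AAC CCA CCA — no ATG→stop ORF.
Forward-strand max 30 nt; reverse-strand max 21 nt. The forward strand has the longer ORF.

forward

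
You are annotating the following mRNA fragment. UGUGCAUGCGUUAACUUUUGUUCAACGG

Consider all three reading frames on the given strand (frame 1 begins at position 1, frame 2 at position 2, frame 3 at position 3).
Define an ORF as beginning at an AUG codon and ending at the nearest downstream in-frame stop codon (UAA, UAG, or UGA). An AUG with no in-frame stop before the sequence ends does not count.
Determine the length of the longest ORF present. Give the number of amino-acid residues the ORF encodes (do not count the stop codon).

2

Frame 1: UGU GCA UGC GUU AAC UUU UGU UCA ACG — no AUG→stop ORF.
Frame 2: GUG CAU GCG UUA ACU UUU GUU CAA CGG — no AUG→stop ORF.
Frame 3: UGC AUG CGU UAA CUU UUG UUC AAC — AUG at 6, stop UAA at 12 → 9 nt.
Longest: frame 3, positions 6–14, 9 nt = 3 codons = 2 aa. → 2 amino acids.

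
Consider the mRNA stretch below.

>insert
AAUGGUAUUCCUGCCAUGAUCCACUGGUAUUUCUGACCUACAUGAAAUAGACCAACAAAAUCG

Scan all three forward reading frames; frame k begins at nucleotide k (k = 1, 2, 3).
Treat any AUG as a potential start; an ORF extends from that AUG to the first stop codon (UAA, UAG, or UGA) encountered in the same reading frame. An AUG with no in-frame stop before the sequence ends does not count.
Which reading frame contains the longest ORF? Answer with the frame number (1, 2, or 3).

1

Frame 1: AAU GGU AUU CCU GCC AUG AUC CAC UGG UAU UUC UGA CCU ACA UGA AAU AGA CCA ACA AAA UCG — AUG at 16, stop UGA at 34 → 21 nt.
Frame 2: AUG GUA UUC CUG CCA UGA UCC ACU GGU AUU UCU GAC CUA CAU GAA AUA GAC CAA CAA AAU — AUG at 2, stop UGA at 17 → 18 nt.
Frame 3: UGG UAU UCC UGC CAU GAU CCA CUG GUA UUU CUG ACC UAC AUG AAA UAG ACC AAC AAA AUC — AUG at 42, stop UAG at 48 → 9 nt.
Longest ORF is 21 nt in frame 1 (positions 16–36).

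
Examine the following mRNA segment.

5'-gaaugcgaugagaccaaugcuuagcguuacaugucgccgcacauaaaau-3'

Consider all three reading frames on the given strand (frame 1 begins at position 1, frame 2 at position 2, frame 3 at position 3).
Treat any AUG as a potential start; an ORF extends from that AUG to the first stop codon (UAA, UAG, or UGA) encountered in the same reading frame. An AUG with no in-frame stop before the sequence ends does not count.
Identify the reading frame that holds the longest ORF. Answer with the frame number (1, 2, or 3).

Frame 1: GAA UGC GAU GAG ACC AAU GCU UAG CGU UAC AUG UCG CCG CAC AUA AAA — no AUG→stop ORF.
Frame 2: AAU GCG AUG AGA CCA AUG CUU AGC GUU ACA UGU CGC CGC ACA UAA AAU — AUG at 8, stop UAA at 44 → 39 nt; AUG at 17, stop UAA at 44 → 30 nt.
Frame 3: AUG CGA UGA GAC CAA UGC UUA GCG UUA CAU GUC GCC GCA CAU AAA — AUG at 3, stop UGA at 9 → 9 nt.
Longest ORF is 39 nt in frame 2 (positions 8–46).

2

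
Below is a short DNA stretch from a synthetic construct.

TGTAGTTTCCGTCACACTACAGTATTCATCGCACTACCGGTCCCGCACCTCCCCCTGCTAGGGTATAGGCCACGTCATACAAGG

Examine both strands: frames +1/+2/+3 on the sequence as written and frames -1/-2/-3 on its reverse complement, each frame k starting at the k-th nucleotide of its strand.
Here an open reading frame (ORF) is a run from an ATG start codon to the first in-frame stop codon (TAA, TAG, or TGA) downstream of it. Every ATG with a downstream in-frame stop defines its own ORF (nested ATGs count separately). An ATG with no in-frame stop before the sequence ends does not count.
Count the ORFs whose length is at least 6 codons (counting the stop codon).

2

Reverse complement (5'→3'): CCTTGTATGACGTGGCCTATACCCTAGCAGGGGGAGGTGCGGGACCGGTAGTGCGATGAATACTGTAGTGTGACGGAAACTACA
Frame +1: TGT AGT TTC CGT CAC ACT ACA GTA TTC ATC GCA CTA CCG GTC CCG CAC CTC CCC CTG CTA GGG TAT AGG CCA CGT CAT ACA AGG — no ATG→stop ORF.
Frame +2: GTA GTT TCC GTC ACA CTA CAG TAT TCA TCG CAC TAC CGG TCC CGC ACC TCC CCC TGC TAG GGT ATA GGC CAC GTC ATA CAA — no ATG→stop ORF.
Frame +3: TAG TTT CCG TCA CAC TAC AGT ATT CAT CGC ACT ACC GGT CCC GCA CCT CCC CCT GCT AGG GTA TAG GCC ACG TCA TAC AAG — no ATG→stop ORF.
Frame -1: CCT TGT ATG ACG TGG CCT ATA CCC TAG CAG GGG GAG GTG CGG GAC CGG TAG TGC GAT GAA TAC TGT AGT GTG ACG GAA ACT ACA — ATG at 7, stop TAG at 25 → 21 nt.
Frame -2: CTT GTA TGA CGT GGC CTA TAC CCT AGC AGG GGG AGG TGC GGG ACC GGT AGT GCG ATG AAT ACT GTA GTG TGA CGG AAA CTA — ATG at 56, stop TGA at 71 → 18 nt.
Frame -3: TTG TAT GAC GTG GCC TAT ACC CTA GCA GGG GGA GGT GCG GGA CCG GTA GTG CGA TGA ATA CTG TAG TGT GAC GGA AAC TAC — no ATG→stop ORF.
ORFs ≥ 6 codons: frame -1 7–27 (7 codons), frame -2 56–73 (6 codons). Count = 2.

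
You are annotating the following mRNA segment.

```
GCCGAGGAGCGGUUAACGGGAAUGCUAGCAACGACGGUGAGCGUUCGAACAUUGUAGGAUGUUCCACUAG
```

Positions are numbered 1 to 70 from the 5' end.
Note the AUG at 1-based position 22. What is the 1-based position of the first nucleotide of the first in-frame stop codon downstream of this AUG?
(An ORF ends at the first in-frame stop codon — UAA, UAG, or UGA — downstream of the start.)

55

Codons from position 22: AUG (22–24), CUA (25–27), GCA (28–30), ACG (31–33), ACG (34–36), GUG (37–39), AGC (40–42), GUU (43–45), CGA (46–48), ACA (49–51), UUG (52–54), UAG (55–57).
UAG is a stop codon; it begins at position 55.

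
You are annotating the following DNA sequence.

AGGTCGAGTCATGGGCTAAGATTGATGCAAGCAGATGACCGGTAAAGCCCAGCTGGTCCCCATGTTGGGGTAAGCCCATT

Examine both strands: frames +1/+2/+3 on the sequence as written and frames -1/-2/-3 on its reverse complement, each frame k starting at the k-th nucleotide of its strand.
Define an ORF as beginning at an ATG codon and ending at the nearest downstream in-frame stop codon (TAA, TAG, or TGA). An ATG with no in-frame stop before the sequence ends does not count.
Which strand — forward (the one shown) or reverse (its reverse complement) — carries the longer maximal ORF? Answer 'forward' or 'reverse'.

Reverse complement (5'→3'): AATGGGCTTACCCCAACATGGGGACCAGCTGGGCTTTACCGGTCATCTGCTTGCATCAATCTTAGCCCATGACTCGACCT
Frame +1: AGG TCG AGT CAT GGG CTA AGA TTG ATG CAA GCA GAT GAC CGG TAA AGC CCA GCT GGT CCC CAT GTT GGG GTA AGC CCA — ATG at 25, stop TAA at 43 → 21 nt.
Frame +2: GGT CGA GTC ATG GGC TAA GAT TGA TGC AAG CAG ATG ACC GGT AAA GCC CAG CTG GTC CCC ATG TTG GGG TAA GCC CAT — ATG at 11, stop TAA at 17 → 9 nt; ATG at 35, stop TAA at 71 → 39 nt; ATG at 62, stop TAA at 71 → 12 nt.
Frame +3: GTC GAG TCA TGG GCT AAG ATT GAT GCA AGC AGA TGA CCG GTA AAG CCC AGC TGG TCC CCA TGT TGG GGT AAG CCC ATT — no ATG→stop ORF.
Frame -1: AAT GGG CTT ACC CCA ACA TGG GGA CCA GCT GGG CTT TAC CGG TCA TCT GCT TGC ATC AAT CTT AGC CCA TGA CTC GAC — no ATG→stop ORF.
Frame -2: ATG GGC TTA CCC CAA CAT GGG GAC CAG CTG GGC TTT ACC GGT CAT CTG CTT GCA TCA ATC TTA GCC CAT GAC TCG ACC — no ATG→stop ORF.
Frame -3: TGG GCT TAC CCC AAC ATG GGG ACC AGC TGG GCT TTA CCG GTC ATC TGC TTG CAT CAA TCT TAG CCC ATG ACT CGA CCT — ATG at 18, stop TAG at 63 → 48 nt.
Forward-strand max 39 nt; reverse-strand max 48 nt. The reverse strand has the longer ORF.

reverse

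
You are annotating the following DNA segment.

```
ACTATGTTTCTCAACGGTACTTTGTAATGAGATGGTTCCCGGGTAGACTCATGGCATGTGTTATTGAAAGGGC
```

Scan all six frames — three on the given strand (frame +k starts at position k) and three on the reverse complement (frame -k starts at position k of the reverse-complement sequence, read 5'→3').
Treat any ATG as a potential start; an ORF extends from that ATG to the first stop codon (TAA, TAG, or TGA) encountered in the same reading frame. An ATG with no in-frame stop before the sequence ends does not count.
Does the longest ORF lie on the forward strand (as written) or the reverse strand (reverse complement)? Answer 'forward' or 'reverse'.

Reverse complement (5'→3'): GCCCTTTCAATAACACATGCCATGAGTCTACCCGGGAACCATCTCATTACAAAGTACCGTTGAGAAACATAGT
Frame +1: ACT ATG TTT CTC AAC GGT ACT TTG TAA TGA GAT GGT TCC CGG GTA GAC TCA TGG CAT GTG TTA TTG AAA GGG — ATG at 4, stop TAA at 25 → 24 nt.
Frame +2: CTA TGT TTC TCA ACG GTA CTT TGT AAT GAG ATG GTT CCC GGG TAG ACT CAT GGC ATG TGT TAT TGA AAG GGC — ATG at 32, stop TAG at 44 → 15 nt; ATG at 56, stop TGA at 65 → 12 nt.
Frame +3: TAT GTT TCT CAA CGG TAC TTT GTA ATG AGA TGG TTC CCG GGT AGA CTC ATG GCA TGT GTT ATT GAA AGG — no ATG→stop ORF.
Frame -1: GCC CTT TCA ATA ACA CAT GCC ATG AGT CTA CCC GGG AAC CAT CTC ATT ACA AAG TAC CGT TGA GAA ACA TAG — ATG at 22, stop TGA at 61 → 42 nt.
Frame -2: CCC TTT CAA TAA CAC ATG CCA TGA GTC TAC CCG GGA ACC ATC TCA TTA CAA AGT ACC GTT GAG AAA CAT AGT — ATG at 17, stop TGA at 23 → 9 nt.
Frame -3: CCT TTC AAT AAC ACA TGC CAT GAG TCT ACC CGG GAA CCA TCT CAT TAC AAA GTA CCG TTG AGA AAC ATA — no ATG→stop ORF.
Forward-strand max 24 nt; reverse-strand max 42 nt. The reverse strand has the longer ORF.

reverse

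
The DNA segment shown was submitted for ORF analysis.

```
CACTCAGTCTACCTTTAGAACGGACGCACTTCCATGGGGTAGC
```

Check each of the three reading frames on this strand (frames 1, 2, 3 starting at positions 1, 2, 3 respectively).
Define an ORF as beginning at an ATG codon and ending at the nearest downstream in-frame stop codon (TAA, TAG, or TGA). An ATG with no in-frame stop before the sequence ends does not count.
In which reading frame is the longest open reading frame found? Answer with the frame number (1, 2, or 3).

Frame 1: CAC TCA GTC TAC CTT TAG AAC GGA CGC ACT TCC ATG GGG TAG — ATG at 34, stop TAG at 40 → 9 nt.
Frame 2: ACT CAG TCT ACC TTT AGA ACG GAC GCA CTT CCA TGG GGT AGC — no ATG→stop ORF.
Frame 3: CTC AGT CTA CCT TTA GAA CGG ACG CAC TTC CAT GGG GTA — no ATG→stop ORF.
Longest ORF is 9 nt in frame 1 (positions 34–42).

1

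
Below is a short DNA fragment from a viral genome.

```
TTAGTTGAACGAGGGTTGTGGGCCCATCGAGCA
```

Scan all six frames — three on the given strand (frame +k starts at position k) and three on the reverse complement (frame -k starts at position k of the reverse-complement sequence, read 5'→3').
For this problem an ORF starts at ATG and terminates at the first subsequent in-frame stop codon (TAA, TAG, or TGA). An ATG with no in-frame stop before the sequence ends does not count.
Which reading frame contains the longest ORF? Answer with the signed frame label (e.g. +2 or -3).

-1

Reverse complement (5'→3'): TGCTCGATGGGCCCACAACCCTCGTTCAACTAA
Frame +1: TTA GTT GAA CGA GGG TTG TGG GCC CAT CGA GCA — no ATG→stop ORF.
Frame +2: TAG TTG AAC GAG GGT TGT GGG CCC ATC GAG — no ATG→stop ORF.
Frame +3: AGT TGA ACG AGG GTT GTG GGC CCA TCG AGC — no ATG→stop ORF.
Frame -1: TGC TCG ATG GGC CCA CAA CCC TCG TTC AAC TAA — ATG at 7, stop TAA at 31 → 27 nt.
Frame -2: GCT CGA TGG GCC CAC AAC CCT CGT TCA ACT — no ATG→stop ORF.
Frame -3: CTC GAT GGG CCC ACA ACC CTC GTT CAA CTA — no ATG→stop ORF.
Longest ORF is 27 nt in frame -1 (positions 7–33).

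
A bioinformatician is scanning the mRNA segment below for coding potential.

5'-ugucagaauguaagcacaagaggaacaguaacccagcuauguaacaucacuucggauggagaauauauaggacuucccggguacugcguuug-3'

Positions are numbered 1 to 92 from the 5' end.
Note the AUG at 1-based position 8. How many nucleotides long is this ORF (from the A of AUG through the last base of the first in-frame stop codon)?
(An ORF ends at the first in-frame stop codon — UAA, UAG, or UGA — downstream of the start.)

Codons from position 8: AUG (8–10), UAA (11–13).
UAA is the first in-frame stop; ORF spans 8–13, 6 nucleotides.

6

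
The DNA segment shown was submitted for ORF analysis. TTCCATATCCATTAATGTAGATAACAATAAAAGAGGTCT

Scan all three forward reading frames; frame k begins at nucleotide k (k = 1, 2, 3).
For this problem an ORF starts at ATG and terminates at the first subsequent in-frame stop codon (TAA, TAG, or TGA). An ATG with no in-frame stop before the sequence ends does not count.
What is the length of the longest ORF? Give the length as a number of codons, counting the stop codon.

Frame 1: TTC CAT ATC CAT TAA TGT AGA TAA CAA TAA AAG AGG TCT — no ATG→stop ORF.
Frame 2: TCC ATA TCC ATT AAT GTA GAT AAC AAT AAA AGA GGT — no ATG→stop ORF.
Frame 3: CCA TAT CCA TTA ATG TAG ATA ACA ATA AAA GAG GTC — ATG at 15, stop TAG at 18 → 6 nt.
Longest: frame 3, positions 15–20, 6 nt = 2 codons = 1 aa. → 2 codons.

2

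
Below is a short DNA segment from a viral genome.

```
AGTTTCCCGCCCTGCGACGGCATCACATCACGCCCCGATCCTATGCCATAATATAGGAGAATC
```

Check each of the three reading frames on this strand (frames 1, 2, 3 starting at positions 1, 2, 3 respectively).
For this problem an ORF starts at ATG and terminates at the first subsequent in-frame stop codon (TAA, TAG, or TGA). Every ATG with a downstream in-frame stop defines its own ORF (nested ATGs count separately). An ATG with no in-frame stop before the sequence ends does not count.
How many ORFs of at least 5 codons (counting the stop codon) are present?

0

Frame 1: AGT TTC CCG CCC TGC GAC GGC ATC ACA TCA CGC CCC GAT CCT ATG CCA TAA TAT AGG AGA ATC — ATG at 43, stop TAA at 49 → 9 nt.
Frame 2: GTT TCC CGC CCT GCG ACG GCA TCA CAT CAC GCC CCG ATC CTA TGC CAT AAT ATA GGA GAA — no ATG→stop ORF.
Frame 3: TTT CCC GCC CTG CGA CGG CAT CAC ATC ACG CCC CGA TCC TAT GCC ATA ATA TAG GAG AAT — no ATG→stop ORF.
No ORF reaches 5 codons. Count = 0.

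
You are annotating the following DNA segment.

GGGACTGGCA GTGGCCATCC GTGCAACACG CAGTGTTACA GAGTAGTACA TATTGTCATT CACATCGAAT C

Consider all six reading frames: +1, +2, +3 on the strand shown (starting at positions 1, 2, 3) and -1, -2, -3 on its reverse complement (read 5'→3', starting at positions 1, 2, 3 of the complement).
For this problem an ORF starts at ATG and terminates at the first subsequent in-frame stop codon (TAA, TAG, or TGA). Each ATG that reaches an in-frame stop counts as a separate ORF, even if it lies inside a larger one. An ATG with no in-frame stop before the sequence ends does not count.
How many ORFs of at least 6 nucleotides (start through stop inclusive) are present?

Reverse complement (5'→3'): GATTCGATGTGAATGACAATATGTACTACTCTGTAACACTGCGTGTTGCACGGATGGCCACTGCCAGTCCC
Frame +1: GGG ACT GGC AGT GGC CAT CCG TGC AAC ACG CAG TGT TAC AGA GTA GTA CAT ATT GTC ATT CAC ATC GAA — no ATG→stop ORF.
Frame +2: GGA CTG GCA GTG GCC ATC CGT GCA ACA CGC AGT GTT ACA GAG TAG TAC ATA TTG TCA TTC ACA TCG AAT — no ATG→stop ORF.
Frame +3: GAC TGG CAG TGG CCA TCC GTG CAA CAC GCA GTG TTA CAG AGT AGT ACA TAT TGT CAT TCA CAT CGA ATC — no ATG→stop ORF.
Frame -1: GAT TCG ATG TGA ATG ACA ATA TGT ACT ACT CTG TAA CAC TGC GTG TTG CAC GGA TGG CCA CTG CCA GTC — ATG at 7, stop TGA at 10 → 6 nt; ATG at 13, stop TAA at 34 → 24 nt.
Frame -2: ATT CGA TGT GAA TGA CAA TAT GTA CTA CTC TGT AAC ACT GCG TGT TGC ACG GAT GGC CAC TGC CAG TCC — no ATG→stop ORF.
Frame -3: TTC GAT GTG AAT GAC AAT ATG TAC TAC TCT GTA ACA CTG CGT GTT GCA CGG ATG GCC ACT GCC AGT CCC — no ATG→stop ORF.
ORFs ≥ 6 nucleotides: frame -1 7–12 (6 nucleotides), frame -1 13–36 (24 nucleotides). Count = 2.

2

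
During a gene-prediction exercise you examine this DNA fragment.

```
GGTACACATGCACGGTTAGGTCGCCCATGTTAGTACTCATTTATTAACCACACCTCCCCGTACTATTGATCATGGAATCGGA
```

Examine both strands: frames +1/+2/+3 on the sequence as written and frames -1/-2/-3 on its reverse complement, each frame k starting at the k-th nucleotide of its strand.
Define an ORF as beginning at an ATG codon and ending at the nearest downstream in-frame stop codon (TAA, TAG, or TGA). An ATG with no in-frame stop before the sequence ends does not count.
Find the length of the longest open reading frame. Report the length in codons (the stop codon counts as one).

10

Reverse complement (5'→3'): TCCGATTCCATGATCAATAGTACGGGGAGGTGTGGTTAATAAATGAGTACTAACATGGGCGACCTAACCGTGCATGTGTACC
Frame +1: GGT ACA CAT GCA CGG TTA GGT CGC CCA TGT TAG TAC TCA TTT ATT AAC CAC ACC TCC CCG TAC TAT TGA TCA TGG AAT CGG — no ATG→stop ORF.
Frame +2: GTA CAC ATG CAC GGT TAG GTC GCC CAT GTT AGT ACT CAT TTA TTA ACC ACA CCT CCC CGT ACT ATT GAT CAT GGA ATC GGA — ATG at 8, stop TAG at 17 → 12 nt.
Frame +3: TAC ACA TGC ACG GTT AGG TCG CCC ATG TTA GTA CTC ATT TAT TAA CCA CAC CTC CCC GTA CTA TTG ATC ATG GAA TCG — ATG at 27, stop TAA at 45 → 21 nt.
Frame -1: TCC GAT TCC ATG ATC AAT AGT ACG GGG AGG TGT GGT TAA TAA ATG AGT ACT AAC ATG GGC GAC CTA ACC GTG CAT GTG TAC — ATG at 10, stop TAA at 37 → 30 nt.
Frame -2: CCG ATT CCA TGA TCA ATA GTA CGG GGA GGT GTG GTT AAT AAA TGA GTA CTA ACA TGG GCG ACC TAA CCG TGC ATG TGT ACC — no ATG→stop ORF.
Frame -3: CGA TTC CAT GAT CAA TAG TAC GGG GAG GTG TGG TTA ATA AAT GAG TAC TAA CAT GGG CGA CCT AAC CGT GCA TGT GTA — no ATG→stop ORF.
Longest: frame -1, positions 10–39, 30 nt = 10 codons = 9 aa. → 10 codons.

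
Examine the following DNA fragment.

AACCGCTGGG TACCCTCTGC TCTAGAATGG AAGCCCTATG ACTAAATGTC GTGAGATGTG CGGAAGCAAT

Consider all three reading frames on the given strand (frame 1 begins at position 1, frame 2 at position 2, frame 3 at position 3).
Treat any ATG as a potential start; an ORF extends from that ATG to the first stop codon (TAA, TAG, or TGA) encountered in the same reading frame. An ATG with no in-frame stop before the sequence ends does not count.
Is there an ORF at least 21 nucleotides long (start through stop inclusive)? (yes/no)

no

Frame 1: AAC CGC TGG GTA CCC TCT GCT CTA GAA TGG AAG CCC TAT GAC TAA ATG TCG TGA GAT GTG CGG AAG CAA — ATG at 46, stop TGA at 52 → 9 nt.
Frame 2: ACC GCT GGG TAC CCT CTG CTC TAG AAT GGA AGC CCT ATG ACT AAA TGT CGT GAG ATG TGC GGA AGC AAT — no ATG→stop ORF.
Frame 3: CCG CTG GGT ACC CTC TGC TCT AGA ATG GAA GCC CTA TGA CTA AAT GTC GTG AGA TGT GCG GAA GCA — ATG at 27, stop TGA at 39 → 15 nt.
Largest ORF found is 15 nucleotides < 21, so no.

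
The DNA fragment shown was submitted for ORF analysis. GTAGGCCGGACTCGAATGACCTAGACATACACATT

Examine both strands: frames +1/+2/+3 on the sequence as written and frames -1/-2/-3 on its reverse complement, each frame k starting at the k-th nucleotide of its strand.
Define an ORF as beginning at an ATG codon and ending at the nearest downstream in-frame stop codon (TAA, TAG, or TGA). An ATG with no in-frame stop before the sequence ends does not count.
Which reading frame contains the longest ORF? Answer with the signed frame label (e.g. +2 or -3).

+1

Reverse complement (5'→3'): AATGTGTATGTCTAGGTCATTCGAGTCCGGCCTAC
Frame +1: GTA GGC CGG ACT CGA ATG ACC TAG ACA TAC ACA — ATG at 16, stop TAG at 22 → 9 nt.
Frame +2: TAG GCC GGA CTC GAA TGA CCT AGA CAT ACA CAT — no ATG→stop ORF.
Frame +3: AGG CCG GAC TCG AAT GAC CTA GAC ATA CAC ATT — no ATG→stop ORF.
Frame -1: AAT GTG TAT GTC TAG GTC ATT CGA GTC CGG CCT — no ATG→stop ORF.
Frame -2: ATG TGT ATG TCT AGG TCA TTC GAG TCC GGC CTA — no ATG→stop ORF.
Frame -3: TGT GTA TGT CTA GGT CAT TCG AGT CCG GCC TAC — no ATG→stop ORF.
Longest ORF is 9 nt in frame +1 (positions 16–24).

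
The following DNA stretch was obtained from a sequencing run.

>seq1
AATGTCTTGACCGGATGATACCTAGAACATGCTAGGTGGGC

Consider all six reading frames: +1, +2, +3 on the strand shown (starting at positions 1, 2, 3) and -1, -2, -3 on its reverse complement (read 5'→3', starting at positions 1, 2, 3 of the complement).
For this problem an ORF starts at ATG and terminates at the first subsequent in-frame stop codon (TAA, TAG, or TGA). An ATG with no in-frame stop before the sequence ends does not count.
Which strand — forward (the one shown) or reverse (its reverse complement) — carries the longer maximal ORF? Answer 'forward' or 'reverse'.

forward

Reverse complement (5'→3'): GCCCACCTAGCATGTTCTAGGTATCATCCGGTCAAGACATT
Frame +1: AAT GTC TTG ACC GGA TGA TAC CTA GAA CAT GCT AGG TGG — no ATG→stop ORF.
Frame +2: ATG TCT TGA CCG GAT GAT ACC TAG AAC ATG CTA GGT GGG — ATG at 2, stop TGA at 8 → 9 nt.
Frame +3: TGT CTT GAC CGG ATG ATA CCT AGA ACA TGC TAG GTG GGC — ATG at 15, stop TAG at 33 → 21 nt.
Frame -1: GCC CAC CTA GCA TGT TCT AGG TAT CAT CCG GTC AAG ACA — no ATG→stop ORF.
Frame -2: CCC ACC TAG CAT GTT CTA GGT ATC ATC CGG TCA AGA CAT — no ATG→stop ORF.
Frame -3: CCA CCT AGC ATG TTC TAG GTA TCA TCC GGT CAA GAC ATT — ATG at 12, stop TAG at 18 → 9 nt.
Forward-strand max 21 nt; reverse-strand max 9 nt. The forward strand has the longer ORF.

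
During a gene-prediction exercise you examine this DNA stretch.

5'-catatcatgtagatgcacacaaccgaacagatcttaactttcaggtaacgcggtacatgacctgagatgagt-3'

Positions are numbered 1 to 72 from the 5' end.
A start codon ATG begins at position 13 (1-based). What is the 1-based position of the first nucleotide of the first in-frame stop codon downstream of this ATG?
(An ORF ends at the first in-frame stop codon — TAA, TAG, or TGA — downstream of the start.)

46

Codons from position 13: ATG (13–15), CAC (16–18), ACA (19–21), ACC (22–24), GAA (25–27), CAG (28–30), ATC (31–33), TTA (34–36), ACT (37–39), TTC (40–42), AGG (43–45), TAA (46–48).
TAA is a stop codon; it begins at position 46.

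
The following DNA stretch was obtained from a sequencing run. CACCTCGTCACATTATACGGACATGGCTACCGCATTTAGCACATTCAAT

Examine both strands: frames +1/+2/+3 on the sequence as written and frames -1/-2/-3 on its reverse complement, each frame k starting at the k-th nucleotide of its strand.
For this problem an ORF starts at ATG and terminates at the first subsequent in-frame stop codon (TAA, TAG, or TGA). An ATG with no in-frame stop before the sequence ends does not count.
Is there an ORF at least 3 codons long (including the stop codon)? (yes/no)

yes

Reverse complement (5'→3'): ATTGAATGTGCTAAATGCGGTAGCCATGTCCGTATAATGTGACGAGGTG
Frame +1: CAC CTC GTC ACA TTA TAC GGA CAT GGC TAC CGC ATT TAG CAC ATT CAA — no ATG→stop ORF.
Frame +2: ACC TCG TCA CAT TAT ACG GAC ATG GCT ACC GCA TTT AGC ACA TTC AAT — no ATG→stop ORF.
Frame +3: CCT CGT CAC ATT ATA CGG ACA TGG CTA CCG CAT TTA GCA CAT TCA — no ATG→stop ORF.
Frame -1: ATT GAA TGT GCT AAA TGC GGT AGC CAT GTC CGT ATA ATG TGA CGA GGT — ATG at 37, stop TGA at 40 → 6 nt.
Frame -2: TTG AAT GTG CTA AAT GCG GTA GCC ATG TCC GTA TAA TGT GAC GAG GTG — ATG at 26, stop TAA at 35 → 12 nt.
Frame -3: TGA ATG TGC TAA ATG CGG TAG CCA TGT CCG TAT AAT GTG ACG AGG — ATG at 6, stop TAA at 12 → 9 nt; ATG at 15, stop TAG at 21 → 9 nt.
Frame -2 has an ORF of 4 codons (positions 26–37) ≥ 3, so yes.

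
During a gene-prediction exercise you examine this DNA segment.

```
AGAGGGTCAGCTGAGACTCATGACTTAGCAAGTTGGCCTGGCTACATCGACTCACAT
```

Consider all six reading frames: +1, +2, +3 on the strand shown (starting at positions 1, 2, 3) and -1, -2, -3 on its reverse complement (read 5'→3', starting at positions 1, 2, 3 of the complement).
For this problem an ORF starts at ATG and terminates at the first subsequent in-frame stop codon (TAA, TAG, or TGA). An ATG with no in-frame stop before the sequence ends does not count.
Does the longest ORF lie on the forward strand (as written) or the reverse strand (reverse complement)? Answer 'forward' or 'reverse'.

reverse

Reverse complement (5'→3'): ATGTGAGTCGATGTAGCCAGGCCAACTTGCTAAGTCATGAGTCTCAGCTGACCCTCT
Frame +1: AGA GGG TCA GCT GAG ACT CAT GAC TTA GCA AGT TGG CCT GGC TAC ATC GAC TCA CAT — no ATG→stop ORF.
Frame +2: GAG GGT CAG CTG AGA CTC ATG ACT TAG CAA GTT GGC CTG GCT ACA TCG ACT CAC — ATG at 20, stop TAG at 26 → 9 nt.
Frame +3: AGG GTC AGC TGA GAC TCA TGA CTT AGC AAG TTG GCC TGG CTA CAT CGA CTC ACA — no ATG→stop ORF.
Frame -1: ATG TGA GTC GAT GTA GCC AGG CCA ACT TGC TAA GTC ATG AGT CTC AGC TGA CCC TCT — ATG at 1, stop TGA at 4 → 6 nt; ATG at 37, stop TGA at 49 → 15 nt.
Frame -2: TGT GAG TCG ATG TAG CCA GGC CAA CTT GCT AAG TCA TGA GTC TCA GCT GAC CCT — ATG at 11, stop TAG at 14 → 6 nt.
Frame -3: GTG AGT CGA TGT AGC CAG GCC AAC TTG CTA AGT CAT GAG TCT CAG CTG ACC CTC — no ATG→stop ORF.
Forward-strand max 9 nt; reverse-strand max 15 nt. The reverse strand has the longer ORF.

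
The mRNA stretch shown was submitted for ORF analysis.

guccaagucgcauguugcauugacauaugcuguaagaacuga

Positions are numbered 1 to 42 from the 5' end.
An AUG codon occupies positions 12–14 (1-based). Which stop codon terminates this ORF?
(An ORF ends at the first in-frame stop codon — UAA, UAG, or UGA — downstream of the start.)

Codons from position 12: AUG (12–14), UUG (15–17), CAU (18–20), UGA (21–23).
The first in-frame stop codon is UGA.

UGA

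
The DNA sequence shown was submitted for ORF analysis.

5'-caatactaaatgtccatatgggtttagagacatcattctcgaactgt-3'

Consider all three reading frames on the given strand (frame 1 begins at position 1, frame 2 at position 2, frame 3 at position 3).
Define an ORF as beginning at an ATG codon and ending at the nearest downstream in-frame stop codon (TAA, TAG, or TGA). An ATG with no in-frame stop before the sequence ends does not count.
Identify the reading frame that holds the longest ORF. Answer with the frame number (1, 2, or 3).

1

Frame 1: CAA TAC TAA ATG TCC ATA TGG GTT TAG AGA CAT CAT TCT CGA ACT — ATG at 10, stop TAG at 25 → 18 nt.
Frame 2: AAT ACT AAA TGT CCA TAT GGG TTT AGA GAC ATC ATT CTC GAA CTG — no ATG→stop ORF.
Frame 3: ATA CTA AAT GTC CAT ATG GGT TTA GAG ACA TCA TTC TCG AAC TGT — no ATG→stop ORF.
Longest ORF is 18 nt in frame 1 (positions 10–27).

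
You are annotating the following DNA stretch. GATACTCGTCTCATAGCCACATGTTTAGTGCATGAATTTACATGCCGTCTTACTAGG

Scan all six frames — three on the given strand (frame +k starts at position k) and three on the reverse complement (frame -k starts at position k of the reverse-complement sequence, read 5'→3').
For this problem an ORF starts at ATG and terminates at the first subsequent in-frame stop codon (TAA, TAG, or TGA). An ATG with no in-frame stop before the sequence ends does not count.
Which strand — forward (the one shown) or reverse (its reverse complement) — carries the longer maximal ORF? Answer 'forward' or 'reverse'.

forward

Reverse complement (5'→3'): CCTAGTAAGACGGCATGTAAATTCATGCACTAAACATGTGGCTATGAGACGAGTATC
Frame +1: GAT ACT CGT CTC ATA GCC ACA TGT TTA GTG CAT GAA TTT ACA TGC CGT CTT ACT AGG — no ATG→stop ORF.
Frame +2: ATA CTC GTC TCA TAG CCA CAT GTT TAG TGC ATG AAT TTA CAT GCC GTC TTA CTA — no ATG→stop ORF.
Frame +3: TAC TCG TCT CAT AGC CAC ATG TTT AGT GCA TGA ATT TAC ATG CCG TCT TAC TAG — ATG at 21, stop TGA at 33 → 15 nt; ATG at 42, stop TAG at 54 → 15 nt.
Frame -1: CCT AGT AAG ACG GCA TGT AAA TTC ATG CAC TAA ACA TGT GGC TAT GAG ACG AGT ATC — ATG at 25, stop TAA at 31 → 9 nt.
Frame -2: CTA GTA AGA CGG CAT GTA AAT TCA TGC ACT AAA CAT GTG GCT ATG AGA CGA GTA — no ATG→stop ORF.
Frame -3: TAG TAA GAC GGC ATG TAA ATT CAT GCA CTA AAC ATG TGG CTA TGA GAC GAG TAT — ATG at 15, stop TAA at 18 → 6 nt; ATG at 36, stop TGA at 45 → 12 nt.
Forward-strand max 15 nt; reverse-strand max 12 nt. The forward strand has the longer ORF.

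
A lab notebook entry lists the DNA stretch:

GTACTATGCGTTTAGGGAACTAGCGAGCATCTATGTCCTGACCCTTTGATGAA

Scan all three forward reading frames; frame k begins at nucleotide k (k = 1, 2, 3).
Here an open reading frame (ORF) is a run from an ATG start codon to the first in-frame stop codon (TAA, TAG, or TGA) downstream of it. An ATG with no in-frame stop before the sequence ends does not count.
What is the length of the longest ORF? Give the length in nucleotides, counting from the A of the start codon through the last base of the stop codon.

18

Frame 1: GTA CTA TGC GTT TAG GGA ACT AGC GAG CAT CTA TGT CCT GAC CCT TTG ATG — no ATG→stop ORF.
Frame 2: TAC TAT GCG TTT AGG GAA CTA GCG AGC ATC TAT GTC CTG ACC CTT TGA TGA — no ATG→stop ORF.
Frame 3: ACT ATG CGT TTA GGG AAC TAG CGA GCA TCT ATG TCC TGA CCC TTT GAT GAA — ATG at 6, stop TAG at 21 → 18 nt; ATG at 33, stop TGA at 39 → 9 nt.
Longest: frame 3, positions 6–23, 18 nt = 6 codons = 5 aa. → 18 nucleotides.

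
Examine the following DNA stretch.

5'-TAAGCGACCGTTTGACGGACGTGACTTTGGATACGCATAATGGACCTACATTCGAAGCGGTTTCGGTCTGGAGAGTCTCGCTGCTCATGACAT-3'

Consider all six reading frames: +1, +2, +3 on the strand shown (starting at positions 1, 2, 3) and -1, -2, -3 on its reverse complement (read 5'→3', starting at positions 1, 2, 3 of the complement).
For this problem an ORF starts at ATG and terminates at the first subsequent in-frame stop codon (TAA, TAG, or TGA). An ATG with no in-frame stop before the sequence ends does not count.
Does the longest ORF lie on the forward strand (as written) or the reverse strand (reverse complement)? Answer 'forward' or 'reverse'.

forward

Reverse complement (5'→3'): ATGTCATGAGCAGCGAGACTCTCCAGACCGAAACCGCTTCGAATGTAGGTCCATTATGCGTATCCAAAGTCACGTCCGTCAAACGGTCGCTTA
Frame +1: TAA GCG ACC GTT TGA CGG ACG TGA CTT TGG ATA CGC ATA ATG GAC CTA CAT TCG AAG CGG TTT CGG TCT GGA GAG TCT CGC TGC TCA TGA CAT — ATG at 40, stop TGA at 88 → 51 nt.
Frame +2: AAG CGA CCG TTT GAC GGA CGT GAC TTT GGA TAC GCA TAA TGG ACC TAC ATT CGA AGC GGT TTC GGT CTG GAG AGT CTC GCT GCT CAT GAC — no ATG→stop ORF.
Frame +3: AGC GAC CGT TTG ACG GAC GTG ACT TTG GAT ACG CAT AAT GGA CCT ACA TTC GAA GCG GTT TCG GTC TGG AGA GTC TCG CTG CTC ATG ACA — no ATG→stop ORF.
Frame -1: ATG TCA TGA GCA GCG AGA CTC TCC AGA CCG AAA CCG CTT CGA ATG TAG GTC CAT TAT GCG TAT CCA AAG TCA CGT CCG TCA AAC GGT CGC TTA — ATG at 1, stop TGA at 7 → 9 nt; ATG at 43, stop TAG at 46 → 6 nt.
Frame -2: TGT CAT GAG CAG CGA GAC TCT CCA GAC CGA AAC CGC TTC GAA TGT AGG TCC ATT ATG CGT ATC CAA AGT CAC GTC CGT CAA ACG GTC GCT — no ATG→stop ORF.
Frame -3: GTC ATG AGC AGC GAG ACT CTC CAG ACC GAA ACC GCT TCG AAT GTA GGT CCA TTA TGC GTA TCC AAA GTC ACG TCC GTC AAA CGG TCG CTT — no ATG→stop ORF.
Forward-strand max 51 nt; reverse-strand max 9 nt. The forward strand has the longer ORF.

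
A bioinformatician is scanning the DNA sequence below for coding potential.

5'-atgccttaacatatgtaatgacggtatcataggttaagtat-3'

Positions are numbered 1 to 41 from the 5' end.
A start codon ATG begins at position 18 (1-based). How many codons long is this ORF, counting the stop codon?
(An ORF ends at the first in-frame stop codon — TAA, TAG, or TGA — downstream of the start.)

5

Codons from position 18: ATG (18–20), ACG (21–23), GTA (24–26), TCA (27–29), TAG (30–32).
TAG is the first in-frame stop; that's 5 codons including the stop.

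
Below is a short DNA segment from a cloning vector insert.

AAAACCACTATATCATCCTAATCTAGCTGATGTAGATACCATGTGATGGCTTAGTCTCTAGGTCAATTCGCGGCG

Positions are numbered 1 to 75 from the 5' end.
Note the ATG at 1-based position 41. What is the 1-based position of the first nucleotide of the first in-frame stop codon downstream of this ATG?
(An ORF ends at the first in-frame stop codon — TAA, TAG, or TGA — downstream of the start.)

Codons from position 41: ATG (41–43), TGA (44–46).
TGA is a stop codon; it begins at position 44.

44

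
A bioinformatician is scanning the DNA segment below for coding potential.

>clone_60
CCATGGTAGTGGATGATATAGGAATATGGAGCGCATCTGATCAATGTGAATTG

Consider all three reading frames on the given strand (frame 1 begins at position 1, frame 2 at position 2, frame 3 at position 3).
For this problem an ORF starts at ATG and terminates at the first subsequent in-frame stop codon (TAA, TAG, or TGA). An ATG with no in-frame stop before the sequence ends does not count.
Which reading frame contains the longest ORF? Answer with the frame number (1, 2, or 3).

2

Frame 1: CCA TGG TAG TGG ATG ATA TAG GAA TAT GGA GCG CAT CTG ATC AAT GTG AAT — ATG at 13, stop TAG at 19 → 9 nt.
Frame 2: CAT GGT AGT GGA TGA TAT AGG AAT ATG GAG CGC ATC TGA TCA ATG TGA ATT — ATG at 26, stop TGA at 38 → 15 nt; ATG at 44, stop TGA at 47 → 6 nt.
Frame 3: ATG GTA GTG GAT GAT ATA GGA ATA TGG AGC GCA TCT GAT CAA TGT GAA TTG — no ATG→stop ORF.
Longest ORF is 15 nt in frame 2 (positions 26–40).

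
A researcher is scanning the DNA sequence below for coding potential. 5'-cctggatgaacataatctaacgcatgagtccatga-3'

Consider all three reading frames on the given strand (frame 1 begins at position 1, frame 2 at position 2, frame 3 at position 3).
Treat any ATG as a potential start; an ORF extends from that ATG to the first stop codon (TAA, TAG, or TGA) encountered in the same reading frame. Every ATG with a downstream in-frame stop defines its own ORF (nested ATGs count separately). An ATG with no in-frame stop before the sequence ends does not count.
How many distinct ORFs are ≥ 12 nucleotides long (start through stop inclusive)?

2

Frame 1: CCT GGA TGA ACA TAA TCT AAC GCA TGA GTC CAT — no ATG→stop ORF.
Frame 2: CTG GAT GAA CAT AAT CTA ACG CAT GAG TCC ATG — no ATG→stop ORF.
Frame 3: TGG ATG AAC ATA ATC TAA CGC ATG AGT CCA TGA — ATG at 6, stop TAA at 18 → 15 nt; ATG at 24, stop TGA at 33 → 12 nt.
ORFs ≥ 12 nucleotides: frame 3 6–20 (15 nucleotides), frame 3 24–35 (12 nucleotides). Count = 2.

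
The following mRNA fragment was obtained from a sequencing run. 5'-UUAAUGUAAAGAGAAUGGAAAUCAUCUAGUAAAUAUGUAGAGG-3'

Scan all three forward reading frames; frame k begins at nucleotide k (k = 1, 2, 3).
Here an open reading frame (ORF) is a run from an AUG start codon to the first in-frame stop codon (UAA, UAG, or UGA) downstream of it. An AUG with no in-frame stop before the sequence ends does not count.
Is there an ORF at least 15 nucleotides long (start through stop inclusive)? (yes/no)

Frame 1: UUA AUG UAA AGA GAA UGG AAA UCA UCU AGU AAA UAU GUA GAG — AUG at 4, stop UAA at 7 → 6 nt.
Frame 2: UAA UGU AAA GAG AAU GGA AAU CAU CUA GUA AAU AUG UAG AGG — AUG at 35, stop UAG at 38 → 6 nt.
Frame 3: AAU GUA AAG AGA AUG GAA AUC AUC UAG UAA AUA UGU AGA — AUG at 15, stop UAG at 27 → 15 nt.
Frame 3 has an ORF of 15 nucleotides (positions 15–29) ≥ 15, so yes.

yes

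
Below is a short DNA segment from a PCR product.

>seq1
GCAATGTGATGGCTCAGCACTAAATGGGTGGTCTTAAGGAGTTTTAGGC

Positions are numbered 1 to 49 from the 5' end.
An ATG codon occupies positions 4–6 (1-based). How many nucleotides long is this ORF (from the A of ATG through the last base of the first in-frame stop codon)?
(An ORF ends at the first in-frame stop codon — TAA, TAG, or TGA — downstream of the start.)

Codons from position 4: ATG (4–6), TGA (7–9).
TGA is the first in-frame stop; ORF spans 4–9, 6 nucleotides.

6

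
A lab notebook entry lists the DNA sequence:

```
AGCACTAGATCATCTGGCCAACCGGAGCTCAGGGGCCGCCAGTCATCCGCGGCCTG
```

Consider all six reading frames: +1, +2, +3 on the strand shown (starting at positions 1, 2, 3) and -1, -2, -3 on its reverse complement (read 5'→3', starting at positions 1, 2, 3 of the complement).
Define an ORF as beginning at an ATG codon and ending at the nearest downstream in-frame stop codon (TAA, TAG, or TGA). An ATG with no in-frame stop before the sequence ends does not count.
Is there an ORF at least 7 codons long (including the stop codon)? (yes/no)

no

Reverse complement (5'→3'): CAGGCCGCGGATGACTGGCGGCCCCTGAGCTCCGGTTGGCCAGATGATCTAGTGCT
Frame +1: AGC ACT AGA TCA TCT GGC CAA CCG GAG CTC AGG GGC CGC CAG TCA TCC GCG GCC — no ATG→stop ORF.
Frame +2: GCA CTA GAT CAT CTG GCC AAC CGG AGC TCA GGG GCC GCC AGT CAT CCG CGG CCT — no ATG→stop ORF.
Frame +3: CAC TAG ATC ATC TGG CCA ACC GGA GCT CAG GGG CCG CCA GTC ATC CGC GGC CTG — no ATG→stop ORF.
Frame -1: CAG GCC GCG GAT GAC TGG CGG CCC CTG AGC TCC GGT TGG CCA GAT GAT CTA GTG — no ATG→stop ORF.
Frame -2: AGG CCG CGG ATG ACT GGC GGC CCC TGA GCT CCG GTT GGC CAG ATG ATC TAG TGC — ATG at 11, stop TGA at 26 → 18 nt; ATG at 44, stop TAG at 50 → 9 nt.
Frame -3: GGC CGC GGA TGA CTG GCG GCC CCT GAG CTC CGG TTG GCC AGA TGA TCT AGT GCT — no ATG→stop ORF.
Largest ORF found is 6 codons < 7, so no.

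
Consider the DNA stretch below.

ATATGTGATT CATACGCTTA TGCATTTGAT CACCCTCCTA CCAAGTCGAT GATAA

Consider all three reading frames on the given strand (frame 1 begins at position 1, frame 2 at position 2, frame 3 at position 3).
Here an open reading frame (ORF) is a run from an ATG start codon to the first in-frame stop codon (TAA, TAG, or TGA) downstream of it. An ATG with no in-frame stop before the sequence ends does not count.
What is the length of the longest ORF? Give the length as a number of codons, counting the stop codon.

11

Frame 1: ATA TGT GAT TCA TAC GCT TAT GCA TTT GAT CAC CCT CCT ACC AAG TCG ATG ATA — no ATG→stop ORF.
Frame 2: TAT GTG ATT CAT ACG CTT ATG CAT TTG ATC ACC CTC CTA CCA AGT CGA TGA TAA — ATG at 20, stop TGA at 50 → 33 nt.
Frame 3: ATG TGA TTC ATA CGC TTA TGC ATT TGA TCA CCC TCC TAC CAA GTC GAT GAT — ATG at 3, stop TGA at 6 → 6 nt.
Longest: frame 2, positions 20–52, 33 nt = 11 codons = 10 aa. → 11 codons.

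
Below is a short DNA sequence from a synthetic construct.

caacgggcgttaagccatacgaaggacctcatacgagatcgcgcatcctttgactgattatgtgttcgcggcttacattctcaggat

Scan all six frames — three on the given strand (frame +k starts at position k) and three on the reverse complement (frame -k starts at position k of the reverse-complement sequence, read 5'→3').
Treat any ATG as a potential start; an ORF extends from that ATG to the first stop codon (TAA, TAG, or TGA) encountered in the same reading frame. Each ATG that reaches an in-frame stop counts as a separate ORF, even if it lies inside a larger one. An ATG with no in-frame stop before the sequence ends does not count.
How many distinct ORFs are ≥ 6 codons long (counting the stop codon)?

Reverse complement (5'→3'): ATCCTGAGAATGTAAGCCGCGAACACATAATCAGTCAAAGGATGCGCGATCTCGTATGAGGTCCTTCGTATGGCTTAACGCCCGTTG
Frame +1: CAA CGG GCG TTA AGC CAT ACG AAG GAC CTC ATA CGA GAT CGC GCA TCC TTT GAC TGA TTA TGT GTT CGC GGC TTA CAT TCT CAG GAT — no ATG→stop ORF.
Frame +2: AAC GGG CGT TAA GCC ATA CGA AGG ACC TCA TAC GAG ATC GCG CAT CCT TTG ACT GAT TAT GTG TTC GCG GCT TAC ATT CTC AGG — no ATG→stop ORF.
Frame +3: ACG GGC GTT AAG CCA TAC GAA GGA CCT CAT ACG AGA TCG CGC ATC CTT TGA CTG ATT ATG TGT TCG CGG CTT ACA TTC TCA GGA — no ATG→stop ORF.
Frame -1: ATC CTG AGA ATG TAA GCC GCG AAC ACA TAA TCA GTC AAA GGA TGC GCG ATC TCG TAT GAG GTC CTT CGT ATG GCT TAA CGC CCG TTG — ATG at 10, stop TAA at 13 → 6 nt; ATG at 70, stop TAA at 76 → 9 nt.
Frame -2: TCC TGA GAA TGT AAG CCG CGA ACA CAT AAT CAG TCA AAG GAT GCG CGA TCT CGT ATG AGG TCC TTC GTA TGG CTT AAC GCC CGT — no ATG→stop ORF.
Frame -3: CCT GAG AAT GTA AGC CGC GAA CAC ATA ATC AGT CAA AGG ATG CGC GAT CTC GTA TGA GGT CCT TCG TAT GGC TTA ACG CCC GTT — ATG at 42, stop TGA at 57 → 18 nt.
ORFs ≥ 6 codons: frame -3 42–59 (6 codons). Count = 1.

1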